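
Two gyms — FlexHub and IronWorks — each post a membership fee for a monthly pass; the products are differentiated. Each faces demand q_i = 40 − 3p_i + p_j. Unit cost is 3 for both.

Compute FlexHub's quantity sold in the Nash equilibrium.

20.4

FlexHub's profit: π = (p_{FlexHub} − 3)(40 − 3p_{FlexHub} + p_{IronWorks}).
∂π/∂p_{FlexHub} = 49 − 6p_{FlexHub} + p_{IronWorks} = 0 ⇒ p_{FlexHub} = 49/6 + (1/6)p_{IronWorks}.
The game is symmetric, so in equilibrium p_{IronWorks} = p_{FlexHub}: the reaction function gives (5/6)p_{FlexHub} = 49/6, hence p_{FlexHub} = 9.8.
q_{FlexHub} = 40 − 3·9.8 + 9.8 = 20.4.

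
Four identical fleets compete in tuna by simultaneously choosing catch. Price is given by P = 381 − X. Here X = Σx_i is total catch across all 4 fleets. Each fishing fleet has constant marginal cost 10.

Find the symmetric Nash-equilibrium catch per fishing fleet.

74.2

A representative fishing fleet's profit is π_i = x_i(381 − X) − 10x_i, with X = x_i + Σ_{j≠i} x_j.
First-order condition: 371 − 2x_i − Σ_{j≠i} x_j = 0.
Imposing symmetry (x_j = x for all j) turns Σ_{j≠i} x_j into 3x, so 371 = 5x and x = 74.2.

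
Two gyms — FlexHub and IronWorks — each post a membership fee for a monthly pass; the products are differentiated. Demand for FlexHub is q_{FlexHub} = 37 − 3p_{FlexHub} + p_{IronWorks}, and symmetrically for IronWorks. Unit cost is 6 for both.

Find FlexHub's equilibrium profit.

FlexHub's profit: π = (p_{FlexHub} − 6)(37 − 3p_{FlexHub} + p_{IronWorks}).
∂π/∂p_{FlexHub} = 55 − 6p_{FlexHub} + p_{IronWorks} = 0 ⇒ p_{FlexHub} = 55/6 + (1/6)p_{IronWorks}.
Setting p_{FlexHub} = p_{IronWorks} in the reaction function: p_{FlexHub} = 55/6 + (1/6)p_{FlexHub}, so p_{FlexHub} = (55/6) / (5/6) = 11.
q_{FlexHub} = 37 − 3·11 + 11 = 15.
Profit = (11 − 6)·15 = 75.

75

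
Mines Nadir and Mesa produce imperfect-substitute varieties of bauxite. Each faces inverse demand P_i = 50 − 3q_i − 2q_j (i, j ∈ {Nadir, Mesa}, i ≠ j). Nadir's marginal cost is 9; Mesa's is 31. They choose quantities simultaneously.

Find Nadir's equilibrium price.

Mine Nadir's profit: π = q_{Nadir}(50 − 3q_{Nadir} − 2q_{Mesa}) − 9q_{Nadir}.
∂π/∂q_{Nadir} = 41 − 6q_{Nadir} − 2q_{Mesa} = 0 ⇒ q_{Nadir} = 41/6 − (1/3)q_{Mesa}.
Similarly q_{Mesa} = 19/6 − (1/3)q_{Nadir}.
Plugging q_{Mesa} into Nadir's best response: q_{Nadir} = 41/6 − (1/3)(19/6 − (1/3)q_{Nadir}) ⇒ (8/9)q_{Nadir} = 52/9, so q_{Nadir} = 6.5.
Then q_{Mesa} = 19/6 − (1/3)·6.5 = 1.
P_{Nadir} = 50 − 3·6.5 − 2·1 = 28.5.

28.5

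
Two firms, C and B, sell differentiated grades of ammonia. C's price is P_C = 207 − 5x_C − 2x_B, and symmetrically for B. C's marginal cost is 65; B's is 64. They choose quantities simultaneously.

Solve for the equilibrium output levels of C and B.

11.8125, 11.9375

Firm C's profit: π = x_C(207 − 5x_C − 2x_B) − 65x_C.
∂π/∂x_C = 142 − 10x_C − 2x_B = 0 ⇒ x_C = 14.2 − 0.2x_B.
Similarly x_B = 14.3 − 0.2x_C.
Plugging x_B into C's best response: x_C = 14.2 − 0.2(14.3 − 0.2x_C) ⇒ 0.96x_C = 11.34, so x_C = 11.8125.
Then x_B = 14.3 − 0.2·11.8125 = 11.9375.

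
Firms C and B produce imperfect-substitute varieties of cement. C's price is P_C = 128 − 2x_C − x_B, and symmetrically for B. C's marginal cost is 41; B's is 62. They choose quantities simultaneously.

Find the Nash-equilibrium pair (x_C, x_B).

18.8, 11.8

Firm C's profit: π = x_C(128 − 2x_C − x_B) − 41x_C.
∂π/∂x_C = 87 − 4x_C − x_B = 0 ⇒ x_C = 21.75 − 0.25x_B.
Similarly x_B = 16.5 − 0.25x_C.
Plugging x_B into C's best response: x_C = 21.75 − 0.25(16.5 − 0.25x_C) ⇒ 0.9375x_C = 17.625, so x_C = 18.8.
Then x_B = 16.5 − 0.25·18.8 = 11.8.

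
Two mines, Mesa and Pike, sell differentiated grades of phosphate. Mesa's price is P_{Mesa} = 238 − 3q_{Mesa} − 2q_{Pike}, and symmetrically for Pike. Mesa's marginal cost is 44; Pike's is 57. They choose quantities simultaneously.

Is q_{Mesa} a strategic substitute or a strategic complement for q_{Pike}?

strategic substitutes

Mine Mesa's profit: π = q_{Mesa}(238 − 3q_{Mesa} − 2q_{Pike}) − 44q_{Mesa}.
∂π/∂q_{Mesa} = 194 − 6q_{Mesa} − 2q_{Pike} = 0 ⇒ q_{Mesa} = 97/3 − (1/3)q_{Pike}.
The best-response slope dq_{Mesa}/dq_{Pike} = −1/3 < 0: the reaction function is downward-sloping, so the choices are strategic substitutes.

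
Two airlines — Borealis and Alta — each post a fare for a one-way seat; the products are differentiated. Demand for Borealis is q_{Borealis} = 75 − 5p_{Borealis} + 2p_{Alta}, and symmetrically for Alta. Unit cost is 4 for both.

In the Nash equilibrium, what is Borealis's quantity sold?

Borealis's profit: π = (p_{Borealis} − 4)(75 − 5p_{Borealis} + 2p_{Alta}).
∂π/∂p_{Borealis} = 95 − 10p_{Borealis} + 2p_{Alta} = 0 ⇒ p_{Borealis} = 9.5 + 0.2p_{Alta}.
By symmetry p_{Alta} = p_{Borealis}; substituting into the reaction function, 0.8p_{Borealis} = 9.5 and p_{Borealis} = 11.875.
q_{Borealis} = 75 − 5·11.875 + 2·11.875 = 39.375.

39.375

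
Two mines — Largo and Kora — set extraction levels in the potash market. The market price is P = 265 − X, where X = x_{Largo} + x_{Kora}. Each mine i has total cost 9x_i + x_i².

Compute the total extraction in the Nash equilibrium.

Mine Largo's profit: π = x_{Largo}(265 − (x_{Largo} + x_{Kora})) − 9x_{Largo} − x_{Largo}².
∂π/∂x_{Largo} = 256 − 4x_{Largo} − x_{Kora} = 0, so x_{Largo} = 64 − 0.25x_{Kora}.
The game is symmetric, so in equilibrium x_{Kora} = x_{Largo}: the reaction function gives 1.25x_{Largo} = 64, hence x_{Largo} = 51.2.
Total extraction: 51.2 + 51.2 = 102.4.

102.4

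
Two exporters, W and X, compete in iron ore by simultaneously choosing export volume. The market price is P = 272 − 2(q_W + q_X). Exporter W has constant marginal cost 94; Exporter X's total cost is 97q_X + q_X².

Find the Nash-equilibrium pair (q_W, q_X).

35.9, 17.2

Exporter W's profit: π = q_W(272 − 2(q_W + q_X)) − 94q_W.
∂π/∂q_W = 178 − 4q_W − 2q_X = 0, so q_W = 44.5 − 0.5q_X.
For X: ∂π/∂q_X = 175 − 6q_X − 2q_W = 0 ⇒ q_X = 175/6 − (1/3)q_W.
Solving the two reaction functions simultaneously: (1 − (−0.5)(−1/3))q_W = 44.5 − 0.5·(175/6), so (5/6)q_W = 359/12 and q_W = 35.9.
Then q_X = 175/6 − (1/3)·35.9 = 17.2.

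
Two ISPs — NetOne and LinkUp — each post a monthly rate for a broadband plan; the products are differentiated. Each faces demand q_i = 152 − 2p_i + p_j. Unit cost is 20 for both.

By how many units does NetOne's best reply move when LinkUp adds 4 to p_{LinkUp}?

NetOne's profit: π = (p_{NetOne} − 20)(152 − 2p_{NetOne} + p_{LinkUp}).
∂π/∂p_{NetOne} = 192 − 4p_{NetOne} + p_{LinkUp} = 0 ⇒ p_{NetOne} = 48 + 0.25p_{LinkUp}.
The reaction-function slope is 0.25, so a 4-unit rise in p_{LinkUp} moves p_{NetOne} by 0.25 × 4 = 1. NetOne's best response rises — the actions are strategic complements.

1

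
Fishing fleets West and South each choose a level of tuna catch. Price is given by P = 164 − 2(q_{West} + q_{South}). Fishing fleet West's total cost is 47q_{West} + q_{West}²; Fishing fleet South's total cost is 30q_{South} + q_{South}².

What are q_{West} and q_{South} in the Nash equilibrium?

Fishing fleet West's profit: π = q_{West}(164 − 2(q_{West} + q_{South})) − 47q_{West} − q_{West}².
∂π/∂q_{West} = 117 − 6q_{West} − 2q_{South} = 0, so q_{West} = 19.5 − (1/3)q_{South}.
By the same steps for South: q_{South} = 67/3 − (1/3)q_{West}.
Plugging q_{South} into West's best response: q_{West} = 19.5 − (1/3)(67/3 − (1/3)q_{West}) ⇒ (8/9)q_{West} = 217/18, so q_{West} = 13.5625.
Then q_{South} = 67/3 − (1/3)·13.5625 = 17.8125.

13.5625, 17.8125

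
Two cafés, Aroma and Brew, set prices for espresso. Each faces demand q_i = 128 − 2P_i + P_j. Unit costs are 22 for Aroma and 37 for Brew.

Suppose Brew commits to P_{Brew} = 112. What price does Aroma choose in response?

71

Aroma's profit: π = (P_{Aroma} − 22)(128 − 2P_{Aroma} + P_{Brew}).
∂π/∂P_{Aroma} = 172 − 4P_{Aroma} + P_{Brew} = 0 ⇒ P_{Aroma} = 43 + 0.25P_{Brew}.
At P_{Brew} = 112: P_{Aroma} = 43 + 0.25·112 = 71.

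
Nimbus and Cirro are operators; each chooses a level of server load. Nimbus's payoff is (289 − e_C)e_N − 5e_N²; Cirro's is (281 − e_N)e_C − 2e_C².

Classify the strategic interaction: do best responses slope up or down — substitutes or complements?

Expanding Nimbus's payoff: 289e_N − e_Ce_N − 5e_N².
∂π/∂e_N = 289 − e_C − 10e_N = 0, so e_N = 28.9 − 0.1e_C.
The best-response slope de_N/de_C = −0.1 < 0: the reaction function is downward-sloping, so the choices are strategic substitutes.

strategic substitutes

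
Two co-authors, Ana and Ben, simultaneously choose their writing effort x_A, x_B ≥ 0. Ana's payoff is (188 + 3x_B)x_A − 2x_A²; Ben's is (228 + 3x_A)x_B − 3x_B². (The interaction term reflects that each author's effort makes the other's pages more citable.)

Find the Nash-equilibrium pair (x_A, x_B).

120.8, 98.4

Expanding Ana's payoff: 188x_A + 3x_Bx_A − 2x_A².
∂π/∂x_A = 188 + 3x_B − 4x_A = 0, so x_A = 47 + 0.75x_B.
Likewise for Ben: x_B = 38 + 0.5x_A.
Solving the two reaction functions simultaneously: (1 − (0.75)(0.5))x_A = 47 + 0.75·38, so 0.625x_A = 75.5 and x_A = 120.8.
Then x_B = 38 + 0.5·120.8 = 98.4.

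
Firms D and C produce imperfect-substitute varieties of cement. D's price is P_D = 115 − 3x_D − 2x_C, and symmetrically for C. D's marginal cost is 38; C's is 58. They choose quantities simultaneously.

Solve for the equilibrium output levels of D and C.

Firm D's profit: π = x_D(115 − 3x_D − 2x_C) − 38x_D.
∂π/∂x_D = 77 − 6x_D − 2x_C = 0 ⇒ x_D = 77/6 − (1/3)x_C.
Similarly x_C = 9.5 − (1/3)x_D.
Substituting the second reaction function into the first: x_D = 77/6 − (1/3)(9.5 − (1/3)x_D), which gives (8/9)x_D = 29/3 ⇒ x_D = 10.875.
Then x_C = 9.5 − (1/3)·10.875 = 5.875.

10.875, 5.875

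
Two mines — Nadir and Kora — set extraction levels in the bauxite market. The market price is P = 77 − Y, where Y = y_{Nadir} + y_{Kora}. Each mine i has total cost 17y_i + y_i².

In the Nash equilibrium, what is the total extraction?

Mine Nadir's profit: π = y_{Nadir}(77 − (y_{Nadir} + y_{Kora})) − 17y_{Nadir} − y_{Nadir}².
∂π/∂y_{Nadir} = 60 − 4y_{Nadir} − y_{Kora} = 0, so y_{Nadir} = 15 − 0.25y_{Kora}.
Setting y_{Nadir} = y_{Kora} in the reaction function: y_{Nadir} = 15 − 0.25y_{Nadir}, so y_{Nadir} = 15 / 1.25 = 12.
Total extraction: 12 + 12 = 24.

24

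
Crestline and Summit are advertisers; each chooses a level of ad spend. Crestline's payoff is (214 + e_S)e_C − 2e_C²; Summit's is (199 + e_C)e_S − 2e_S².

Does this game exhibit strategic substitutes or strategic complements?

strategic complements

Expanding Crestline's payoff: 214e_C + e_Se_C − 2e_C².
∂π/∂e_C = 214 + e_S − 4e_C = 0, so e_C = 53.5 + 0.25e_S.
The best-response slope de_C/de_S = 0.25 > 0: the reaction function is upward-sloping, so the choices are strategic complements.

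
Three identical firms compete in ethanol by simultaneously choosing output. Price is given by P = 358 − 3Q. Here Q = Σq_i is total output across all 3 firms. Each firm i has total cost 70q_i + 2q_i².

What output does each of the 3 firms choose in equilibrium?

A representative firm's profit is π_i = q_i(358 − 3Q) − 70q_i − 2q_i², with Q = q_i + Σ_{j≠i} q_j.
First-order condition: 288 − 10q_i − 3Σ_{j≠i} q_j = 0.
Imposing symmetry (q_j = q for all j) turns Σ_{j≠i} q_j into 2q, so 288 = 16q and q = 18.

18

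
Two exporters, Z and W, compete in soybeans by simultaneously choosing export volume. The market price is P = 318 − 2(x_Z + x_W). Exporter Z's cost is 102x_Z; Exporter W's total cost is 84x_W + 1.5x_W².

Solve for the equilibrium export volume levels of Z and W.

Exporter Z's profit: π = x_Z(318 − 2(x_Z + x_W)) − 102x_Z.
∂π/∂x_Z = 216 − 4x_Z − 2x_W = 0, so x_Z = 54 − 0.5x_W.
For W: ∂π/∂x_W = 234 − 7x_W − 2x_Z = 0 ⇒ x_W = 234/7 − (2/7)x_Z.
Plugging x_W into Z's best response: x_Z = 54 − 0.5(234/7 − (2/7)x_Z) ⇒ (6/7)x_Z = 261/7, so x_Z = 43.5.
Then x_W = 234/7 − (2/7)·43.5 = 21.

43.5, 21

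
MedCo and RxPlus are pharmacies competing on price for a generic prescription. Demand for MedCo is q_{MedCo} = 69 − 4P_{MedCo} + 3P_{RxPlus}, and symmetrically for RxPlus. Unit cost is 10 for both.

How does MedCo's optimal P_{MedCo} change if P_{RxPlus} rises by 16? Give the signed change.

MedCo's profit: π = (P_{MedCo} − 10)(69 − 4P_{MedCo} + 3P_{RxPlus}).
∂π/∂P_{MedCo} = 109 − 8P_{MedCo} + 3P_{RxPlus} = 0 ⇒ P_{MedCo} = 13.625 + 0.375P_{RxPlus}.
The reaction-function slope is 0.375, so a 16-unit rise in P_{RxPlus} moves P_{MedCo} by 0.375 × 16 = 6. MedCo's best response rises — the actions are strategic complements.

6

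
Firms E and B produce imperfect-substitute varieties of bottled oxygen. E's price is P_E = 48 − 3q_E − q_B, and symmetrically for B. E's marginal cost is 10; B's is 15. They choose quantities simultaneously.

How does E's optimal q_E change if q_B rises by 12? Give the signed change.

Firm E's profit: π = q_E(48 − 3q_E − q_B) − 10q_E.
∂π/∂q_E = 38 − 6q_E − q_B = 0 ⇒ q_E = 19/3 − (1/6)q_B.
The reaction-function slope is −1/6, so a 12-unit rise in q_B moves q_E by −1/6 × 12 = −2. E's best response falls — the actions are strategic substitutes.

-2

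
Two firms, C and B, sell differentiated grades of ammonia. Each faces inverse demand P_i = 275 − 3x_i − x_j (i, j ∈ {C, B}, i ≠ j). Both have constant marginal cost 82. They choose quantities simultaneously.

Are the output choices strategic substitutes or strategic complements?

Firm C's profit: π = x_C(275 − 3x_C − x_B) − 82x_C.
∂π/∂x_C = 193 − 6x_C − x_B = 0 ⇒ x_C = 193/6 − (1/6)x_B.
The best-response slope dx_C/dx_B = −1/6 < 0: the reaction function is downward-sloping, so the choices are strategic substitutes.

strategic substitutes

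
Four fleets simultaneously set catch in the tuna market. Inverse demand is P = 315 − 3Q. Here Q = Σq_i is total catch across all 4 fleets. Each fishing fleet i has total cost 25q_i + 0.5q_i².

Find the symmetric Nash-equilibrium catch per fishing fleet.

A representative fishing fleet's profit is π_i = q_i(315 − 3Q) − 25q_i − 0.5q_i², with Q = q_i + Σ_{j≠i} q_j.
First-order condition: 290 − 7q_i − 3Σ_{j≠i} q_j = 0.
Imposing symmetry (q_j = q for all j) turns Σ_{j≠i} q_j into 3q, so 290 = 16q and q = 18.125.

18.125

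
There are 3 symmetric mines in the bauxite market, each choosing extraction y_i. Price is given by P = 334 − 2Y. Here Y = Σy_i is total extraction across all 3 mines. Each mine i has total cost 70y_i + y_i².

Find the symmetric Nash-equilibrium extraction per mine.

26.4

A representative mine's profit is π_i = y_i(334 − 2Y) − 70y_i − y_i², with Y = y_i + Σ_{j≠i} y_j.
First-order condition: 264 − 6y_i − 2Σ_{j≠i} y_j = 0.
In a symmetric equilibrium every mine chooses the same y, so Σ_{j≠i} y_j = 2y. The condition becomes 264 − 10y = 0, giving y = 264/10 = 26.4.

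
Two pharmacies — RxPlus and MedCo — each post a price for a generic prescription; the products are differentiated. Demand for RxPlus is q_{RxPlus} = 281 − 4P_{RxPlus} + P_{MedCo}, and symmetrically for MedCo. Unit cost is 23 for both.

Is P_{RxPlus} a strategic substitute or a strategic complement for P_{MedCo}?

RxPlus's profit: π = (P_{RxPlus} − 23)(281 − 4P_{RxPlus} + P_{MedCo}).
∂π/∂P_{RxPlus} = 373 − 8P_{RxPlus} + P_{MedCo} = 0 ⇒ P_{RxPlus} = 46.625 + 0.125P_{MedCo}.
The best-response slope dP_{RxPlus}/dP_{MedCo} = 0.125 > 0: the reaction function is upward-sloping, so the choices are strategic complements.

strategic complements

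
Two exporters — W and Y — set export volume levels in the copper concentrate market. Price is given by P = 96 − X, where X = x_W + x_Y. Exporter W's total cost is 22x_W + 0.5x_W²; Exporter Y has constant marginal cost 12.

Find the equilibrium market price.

47.6

Exporter W's profit: π = x_W(96 − (x_W + x_Y)) − 22x_W − 0.5x_W².
∂π/∂x_W = 74 − 3x_W − x_Y = 0, so x_W = 74/3 − (1/3)x_Y.
For Y: ∂π/∂x_Y = 84 − 2x_Y − x_W = 0 ⇒ x_Y = 42 − 0.5x_W.
Plugging x_Y into W's best response: x_W = 74/3 − (1/3)(42 − 0.5x_W) ⇒ (5/6)x_W = 32/3, so x_W = 12.8.
Then x_Y = 42 − 0.5·12.8 = 35.6.
Equilibrium price: P = 96 − 48.4 = 47.6.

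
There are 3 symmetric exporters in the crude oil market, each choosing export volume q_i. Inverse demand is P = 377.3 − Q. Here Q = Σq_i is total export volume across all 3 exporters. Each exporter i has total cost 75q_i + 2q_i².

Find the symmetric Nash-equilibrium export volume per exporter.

37.7875

A representative exporter's profit is π_i = q_i(377.3 − Q) − 75q_i − 2q_i², with Q = q_i + Σ_{j≠i} q_j.
First-order condition: 302.3 − 6q_i − Σ_{j≠i} q_j = 0.
Imposing symmetry (q_j = q for all j) turns Σ_{j≠i} q_j into 2q, so 302.3 = 8q and q = 37.7875.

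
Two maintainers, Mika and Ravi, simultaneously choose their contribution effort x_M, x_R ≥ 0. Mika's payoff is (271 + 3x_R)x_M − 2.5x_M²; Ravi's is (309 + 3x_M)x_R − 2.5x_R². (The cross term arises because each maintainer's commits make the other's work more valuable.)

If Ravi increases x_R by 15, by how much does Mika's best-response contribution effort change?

Expanding Mika's payoff: 271x_M + 3x_Rx_M − 2.5x_M².
∂π/∂x_M = 271 + 3x_R − 5x_M = 0, so x_M = 54.2 + 0.6x_R.
The reaction-function slope is 0.6, so a 15-unit rise in x_R moves x_M by 0.6 × 15 = 9. Mika's best response rises — the actions are strategic complements.

9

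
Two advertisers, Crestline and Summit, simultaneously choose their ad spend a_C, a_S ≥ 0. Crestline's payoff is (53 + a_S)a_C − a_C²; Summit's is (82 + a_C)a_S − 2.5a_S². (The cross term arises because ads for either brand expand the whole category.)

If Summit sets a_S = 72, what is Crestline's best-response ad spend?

Expanding Crestline's payoff: 53a_C + a_Sa_C − a_C².
∂π/∂a_C = 53 + a_S − 2a_C = 0, so a_C = 26.5 + 0.5a_S.
At a_S = 72: a_C = 26.5 + 0.5·72 = 62.5.

62.5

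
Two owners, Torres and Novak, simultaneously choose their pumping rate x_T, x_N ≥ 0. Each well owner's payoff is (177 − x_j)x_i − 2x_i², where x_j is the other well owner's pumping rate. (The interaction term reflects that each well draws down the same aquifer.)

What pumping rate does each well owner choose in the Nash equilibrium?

Torres's payoff is (177 − x_N)x_T − 2x_T².
∂π/∂x_T = 177 − x_N − 4x_T = 0, so x_T = 44.25 − 0.25x_N.
By symmetry x_N = x_T; substituting into the reaction function, 1.25x_T = 44.25 and x_T = 35.4.

35.4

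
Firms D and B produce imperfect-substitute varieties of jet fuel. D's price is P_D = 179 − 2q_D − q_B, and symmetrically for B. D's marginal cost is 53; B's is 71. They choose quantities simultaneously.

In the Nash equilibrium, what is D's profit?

Firm D's profit: π = q_D(179 − 2q_D − q_B) − 53q_D.
∂π/∂q_D = 126 − 4q_D − q_B = 0 ⇒ q_D = 31.5 − 0.25q_B.
Similarly q_B = 27 − 0.25q_D.
Substituting the second reaction function into the first: q_D = 31.5 − 0.25(27 − 0.25q_D), which gives 0.9375q_D = 24.75 ⇒ q_D = 26.4.
Then q_B = 27 − 0.25·26.4 = 20.4.
P_D = 179 − 2·26.4 − 20.4 = 105.8.
Profit = (105.8 − 53)·26.4 = 1393.92.

1393.92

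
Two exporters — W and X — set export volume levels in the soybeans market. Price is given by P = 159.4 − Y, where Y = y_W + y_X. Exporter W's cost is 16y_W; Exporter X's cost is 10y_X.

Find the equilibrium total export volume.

97.6

Exporter W's profit: π = y_W(159.4 − (y_W + y_X)) − 16y_W.
∂π/∂y_W = 143.4 − 2y_W − y_X = 0, so y_W = 71.7 − 0.5y_X.
By the same steps for X: y_X = 74.7 − 0.5y_W.
Substituting the second reaction function into the first: y_W = 71.7 − 0.5(74.7 − 0.5y_W), which gives 0.75y_W = 34.35 ⇒ y_W = 45.8.
Then y_X = 74.7 − 0.5·45.8 = 51.8.
Total export volume: 45.8 + 51.8 = 97.6.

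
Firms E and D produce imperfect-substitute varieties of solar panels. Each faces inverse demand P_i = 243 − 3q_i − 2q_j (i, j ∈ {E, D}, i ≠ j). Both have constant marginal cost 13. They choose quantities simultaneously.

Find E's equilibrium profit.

2479.6875

Firm E's profit: π = q_E(243 − 3q_E − 2q_D) − 13q_E.
∂π/∂q_E = 230 − 6q_E − 2q_D = 0 ⇒ q_E = 115/3 − (1/3)q_D.
Setting q_E = q_D in the reaction function: q_E = 115/3 − (1/3)q_E, so q_E = (115/3) / (4/3) = 28.75.
P_E = 243 − 3·28.75 − 2·28.75 = 99.25.
Profit = (99.25 − 13)·28.75 = 2479.6875.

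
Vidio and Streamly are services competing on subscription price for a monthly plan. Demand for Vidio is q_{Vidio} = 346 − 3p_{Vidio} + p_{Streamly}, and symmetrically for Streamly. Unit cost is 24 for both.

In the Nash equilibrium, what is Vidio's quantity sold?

Vidio's profit: π = (p_{Vidio} − 24)(346 − 3p_{Vidio} + p_{Streamly}).
∂π/∂p_{Vidio} = 418 − 6p_{Vidio} + p_{Streamly} = 0 ⇒ p_{Vidio} = 209/3 + (1/6)p_{Streamly}.
The game is symmetric, so in equilibrium p_{Streamly} = p_{Vidio}: the reaction function gives (5/6)p_{Vidio} = 209/3, hence p_{Vidio} = 83.6.
q_{Vidio} = 346 − 3·83.6 + 83.6 = 178.8.

178.8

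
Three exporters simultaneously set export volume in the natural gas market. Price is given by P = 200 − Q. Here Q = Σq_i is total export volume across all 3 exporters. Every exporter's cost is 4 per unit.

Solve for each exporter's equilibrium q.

49

A representative exporter's profit is π_i = q_i(200 − Q) − 4q_i, with Q = q_i + Σ_{j≠i} q_j.
First-order condition: 196 − 2q_i − Σ_{j≠i} q_j = 0.
With identical exporters, set every q_j = q: then 196 − 2q − 2q = 0, i.e. q = 196/4 = 49.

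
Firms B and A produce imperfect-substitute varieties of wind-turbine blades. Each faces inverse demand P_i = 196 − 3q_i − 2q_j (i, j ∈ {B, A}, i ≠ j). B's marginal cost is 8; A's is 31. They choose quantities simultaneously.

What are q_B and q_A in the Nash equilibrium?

24.9375, 19.1875

Firm B's profit: π = q_B(196 − 3q_B − 2q_A) − 8q_B.
∂π/∂q_B = 188 − 6q_B − 2q_A = 0 ⇒ q_B = 94/3 − (1/3)q_A.
Similarly q_A = 27.5 − (1/3)q_B.
Substituting the second reaction function into the first: q_B = 94/3 − (1/3)(27.5 − (1/3)q_B), which gives (8/9)q_B = 133/6 ⇒ q_B = 24.9375.
Then q_A = 27.5 − (1/3)·24.9375 = 19.1875.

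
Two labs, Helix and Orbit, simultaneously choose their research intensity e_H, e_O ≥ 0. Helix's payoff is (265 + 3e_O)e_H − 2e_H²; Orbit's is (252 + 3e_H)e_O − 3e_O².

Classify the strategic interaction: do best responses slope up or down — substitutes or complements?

strategic complements

Expanding Helix's payoff: 265e_H + 3e_Oe_H − 2e_H².
∂π/∂e_H = 265 + 3e_O − 4e_H = 0, so e_H = 66.25 + 0.75e_O.
The best-response slope de_H/de_O = 0.75 > 0: the reaction function is upward-sloping, so the choices are strategic complements.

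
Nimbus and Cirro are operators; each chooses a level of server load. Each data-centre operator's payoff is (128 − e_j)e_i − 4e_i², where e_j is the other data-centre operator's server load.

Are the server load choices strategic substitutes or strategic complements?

strategic substitutes

Nimbus's payoff is (128 − e_C)e_N − 4e_N².
∂π/∂e_N = 128 − e_C − 8e_N = 0, so e_N = 16 − 0.125e_C.
The best-response slope de_N/de_C = −0.125 < 0: the reaction function is downward-sloping, so the choices are strategic substitutes.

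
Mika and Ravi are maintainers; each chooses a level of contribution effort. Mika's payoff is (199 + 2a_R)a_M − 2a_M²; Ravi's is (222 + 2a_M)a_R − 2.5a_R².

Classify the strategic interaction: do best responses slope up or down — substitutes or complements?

Expanding Mika's payoff: 199a_M + 2a_Ra_M − 2a_M².
∂π/∂a_M = 199 + 2a_R − 4a_M = 0, so a_M = 49.75 + 0.5a_R.
The best-response slope da_M/da_R = 0.5 > 0: the reaction function is upward-sloping, so the choices are strategic complements.

strategic complements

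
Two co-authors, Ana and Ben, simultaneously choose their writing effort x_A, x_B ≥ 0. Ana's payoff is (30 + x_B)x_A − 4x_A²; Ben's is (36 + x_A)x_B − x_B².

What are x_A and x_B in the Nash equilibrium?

Expanding Ana's payoff: 30x_A + x_Bx_A − 4x_A².
∂π/∂x_A = 30 + x_B − 8x_A = 0, so x_A = 3.75 + 0.125x_B.
Likewise for Ben: x_B = 18 + 0.5x_A.
Plugging x_B into Ana's best response: x_A = 3.75 + 0.125(18 + 0.5x_A) ⇒ 0.9375x_A = 6, so x_A = 6.4.
Then x_B = 18 + 0.5·6.4 = 21.2.

6.4, 21.2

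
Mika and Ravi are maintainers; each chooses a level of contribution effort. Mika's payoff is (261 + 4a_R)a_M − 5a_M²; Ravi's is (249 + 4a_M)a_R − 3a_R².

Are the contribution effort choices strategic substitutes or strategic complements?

strategic complements

Expanding Mika's payoff: 261a_M + 4a_Ra_M − 5a_M².
∂π/∂a_M = 261 + 4a_R − 10a_M = 0, so a_M = 26.1 + 0.4a_R.
The best-response slope da_M/da_R = 0.4 > 0: the reaction function is upward-sloping, so the choices are strategic complements.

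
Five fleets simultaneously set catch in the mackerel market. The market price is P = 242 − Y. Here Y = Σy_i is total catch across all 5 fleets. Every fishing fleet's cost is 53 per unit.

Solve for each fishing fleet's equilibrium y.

A representative fishing fleet's profit is π_i = y_i(242 − Y) − 53y_i, with Y = y_i + Σ_{j≠i} y_j.
First-order condition: 189 − 2y_i − Σ_{j≠i} y_j = 0.
With identical fishing fleets, set every y_j = y: then 189 − 2y − 4y = 0, i.e. y = 189/6 = 31.5.

31.5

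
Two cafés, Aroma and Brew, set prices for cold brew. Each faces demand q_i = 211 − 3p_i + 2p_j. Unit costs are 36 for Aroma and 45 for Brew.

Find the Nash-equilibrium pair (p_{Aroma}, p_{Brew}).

81.4375, 84.8125

Aroma's profit: π = (p_{Aroma} − 36)(211 − 3p_{Aroma} + 2p_{Brew}).
∂π/∂p_{Aroma} = 319 − 6p_{Aroma} + 2p_{Brew} = 0 ⇒ p_{Aroma} = 319/6 + (1/3)p_{Brew}.
Similarly p_{Brew} = 173/3 + (1/3)p_{Aroma}.
Substituting the second reaction function into the first: p_{Aroma} = 319/6 + (1/3)(173/3 + (1/3)p_{Aroma}), which gives (8/9)p_{Aroma} = 1303/18 ⇒ p_{Aroma} = 81.4375.
Then p_{Brew} = 173/3 + (1/3)·81.4375 = 84.8125.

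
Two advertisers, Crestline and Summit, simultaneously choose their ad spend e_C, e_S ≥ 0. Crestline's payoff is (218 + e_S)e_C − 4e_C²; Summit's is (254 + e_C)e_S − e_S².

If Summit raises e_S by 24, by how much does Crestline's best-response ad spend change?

3

Expanding Crestline's payoff: 218e_C + e_Se_C − 4e_C².
∂π/∂e_C = 218 + e_S − 8e_C = 0, so e_C = 27.25 + 0.125e_S.
The reaction-function slope is 0.125, so a 24-unit rise in e_S moves e_C by 0.125 × 24 = 3. Crestline's best response rises — the actions are strategic complements.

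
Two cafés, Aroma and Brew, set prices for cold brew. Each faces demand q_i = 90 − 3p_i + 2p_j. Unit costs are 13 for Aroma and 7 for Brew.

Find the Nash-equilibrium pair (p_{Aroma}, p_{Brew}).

Aroma's profit: π = (p_{Aroma} − 13)(90 − 3p_{Aroma} + 2p_{Brew}).
∂π/∂p_{Aroma} = 129 − 6p_{Aroma} + 2p_{Brew} = 0 ⇒ p_{Aroma} = 21.5 + (1/3)p_{Brew}.
Similarly p_{Brew} = 18.5 + (1/3)p_{Aroma}.
Plugging p_{Brew} into Aroma's best response: p_{Aroma} = 21.5 + (1/3)(18.5 + (1/3)p_{Aroma}) ⇒ (8/9)p_{Aroma} = 83/3, so p_{Aroma} = 31.125.
Then p_{Brew} = 18.5 + (1/3)·31.125 = 28.875.

31.125, 28.875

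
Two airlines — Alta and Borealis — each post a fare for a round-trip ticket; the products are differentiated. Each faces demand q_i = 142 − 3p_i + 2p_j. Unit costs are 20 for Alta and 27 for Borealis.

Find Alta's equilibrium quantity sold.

Alta's profit: π = (p_{Alta} − 20)(142 − 3p_{Alta} + 2p_{Borealis}).
∂π/∂p_{Alta} = 202 − 6p_{Alta} + 2p_{Borealis} = 0 ⇒ p_{Alta} = 101/3 + (1/3)p_{Borealis}.
Similarly p_{Borealis} = 223/6 + (1/3)p_{Alta}.
Plugging p_{Borealis} into Alta's best response: p_{Alta} = 101/3 + (1/3)(223/6 + (1/3)p_{Alta}) ⇒ (8/9)p_{Alta} = 829/18, so p_{Alta} = 51.8125.
Then p_{Borealis} = 223/6 + (1/3)·51.8125 = 54.4375.
q_{Alta} = 142 − 3·51.8125 + 2·54.4375 = 95.4375.

95.4375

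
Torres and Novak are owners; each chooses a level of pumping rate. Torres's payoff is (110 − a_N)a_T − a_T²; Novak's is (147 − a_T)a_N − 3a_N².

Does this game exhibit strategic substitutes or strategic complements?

strategic substitutes

Expanding Torres's payoff: 110a_T − a_Na_T − a_T².
∂π/∂a_T = 110 − a_N − 2a_T = 0, so a_T = 55 − 0.5a_N.
The best-response slope da_T/da_N = −0.5 < 0: the reaction function is downward-sloping, so the choices are strategic substitutes.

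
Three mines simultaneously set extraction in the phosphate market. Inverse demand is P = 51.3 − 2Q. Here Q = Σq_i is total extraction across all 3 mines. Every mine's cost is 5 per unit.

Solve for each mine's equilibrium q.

A representative mine's profit is π_i = q_i(51.3 − 2Q) − 5q_i, with Q = q_i + Σ_{j≠i} q_j.
First-order condition: 46.3 − 4q_i − 2Σ_{j≠i} q_j = 0.
In a symmetric equilibrium every mine chooses the same q, so Σ_{j≠i} q_j = 2q. The condition becomes 46.3 − 8q = 0, giving q = 46.3/8 = 5.7875.

5.7875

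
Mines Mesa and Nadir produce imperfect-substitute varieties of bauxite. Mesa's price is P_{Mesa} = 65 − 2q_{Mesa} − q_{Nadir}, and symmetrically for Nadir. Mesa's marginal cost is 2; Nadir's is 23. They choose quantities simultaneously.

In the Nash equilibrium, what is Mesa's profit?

392

Mine Mesa's profit: π = q_{Mesa}(65 − 2q_{Mesa} − q_{Nadir}) − 2q_{Mesa}.
∂π/∂q_{Mesa} = 63 − 4q_{Mesa} − q_{Nadir} = 0 ⇒ q_{Mesa} = 15.75 − 0.25q_{Nadir}.
Similarly q_{Nadir} = 10.5 − 0.25q_{Mesa}.
Plugging q_{Nadir} into Mesa's best response: q_{Mesa} = 15.75 − 0.25(10.5 − 0.25q_{Mesa}) ⇒ 0.9375q_{Mesa} = 13.125, so q_{Mesa} = 14.
Then q_{Nadir} = 10.5 − 0.25·14 = 7.
P_{Mesa} = 65 − 2·14 − 7 = 30.
Profit = (30 − 2)·14 = 392.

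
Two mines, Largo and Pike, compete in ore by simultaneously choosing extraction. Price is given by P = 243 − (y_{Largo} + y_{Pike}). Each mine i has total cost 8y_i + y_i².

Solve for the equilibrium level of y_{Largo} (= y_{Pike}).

47

Mine Largo's profit: π = y_{Largo}(243 − (y_{Largo} + y_{Pike})) − 8y_{Largo} − y_{Largo}².
∂π/∂y_{Largo} = 235 − 4y_{Largo} − y_{Pike} = 0, so y_{Largo} = 58.75 − 0.25y_{Pike}.
Setting y_{Largo} = y_{Pike} in the reaction function: y_{Largo} = 58.75 − 0.25y_{Largo}, so y_{Largo} = 58.75 / 1.25 = 47.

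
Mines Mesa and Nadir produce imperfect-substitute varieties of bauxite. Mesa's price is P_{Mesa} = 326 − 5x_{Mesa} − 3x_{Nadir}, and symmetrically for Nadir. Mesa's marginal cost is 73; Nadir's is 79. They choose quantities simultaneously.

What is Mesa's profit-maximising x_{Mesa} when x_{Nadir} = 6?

23.5

Mine Mesa's profit: π = x_{Mesa}(326 − 5x_{Mesa} − 3x_{Nadir}) − 73x_{Mesa}.
∂π/∂x_{Mesa} = 253 − 10x_{Mesa} − 3x_{Nadir} = 0 ⇒ x_{Mesa} = 25.3 − 0.3x_{Nadir}.
At x_{Nadir} = 6: x_{Mesa} = 25.3 − 0.3·6 = 23.5.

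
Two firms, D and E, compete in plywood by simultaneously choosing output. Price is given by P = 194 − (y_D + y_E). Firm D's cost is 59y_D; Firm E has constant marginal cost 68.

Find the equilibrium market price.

Firm D's profit: π = y_D(194 − (y_D + y_E)) − 59y_D.
∂π/∂y_D = 135 − 2y_D − y_E = 0, so y_D = 67.5 − 0.5y_E.
By the same steps for E: y_E = 63 − 0.5y_D.
Plugging y_E into D's best response: y_D = 67.5 − 0.5(63 − 0.5y_D) ⇒ 0.75y_D = 36, so y_D = 48.
Then y_E = 63 − 0.5·48 = 39.
Equilibrium price: P = 194 − 87 = 107.

107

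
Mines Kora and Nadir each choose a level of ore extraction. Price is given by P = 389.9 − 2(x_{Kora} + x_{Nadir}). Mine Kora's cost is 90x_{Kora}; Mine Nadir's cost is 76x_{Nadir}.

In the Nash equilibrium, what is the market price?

185.3

Mine Kora's profit: π = x_{Kora}(389.9 − 2(x_{Kora} + x_{Nadir})) − 90x_{Kora}.
∂π/∂x_{Kora} = 299.9 − 4x_{Kora} − 2x_{Nadir} = 0, so x_{Kora} = 74.975 − 0.5x_{Nadir}.
By the same steps for Nadir: x_{Nadir} = 78.475 − 0.5x_{Kora}.
Plugging x_{Nadir} into Kora's best response: x_{Kora} = 74.975 − 0.5(78.475 − 0.5x_{Kora}) ⇒ 0.75x_{Kora} = 35.7375, so x_{Kora} = 47.65.
Then x_{Nadir} = 78.475 − 0.5·47.65 = 54.65.
Equilibrium price: P = 389.9 − 2·102.3 = 185.3.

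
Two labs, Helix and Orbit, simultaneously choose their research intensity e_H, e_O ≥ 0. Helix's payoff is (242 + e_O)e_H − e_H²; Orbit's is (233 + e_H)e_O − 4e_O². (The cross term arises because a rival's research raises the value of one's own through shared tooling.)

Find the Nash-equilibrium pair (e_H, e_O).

144.6, 47.2

Expanding Helix's payoff: 242e_H + e_Oe_H − e_H².
∂π/∂e_H = 242 + e_O − 2e_H = 0, so e_H = 121 + 0.5e_O.
Likewise for Orbit: e_O = 29.125 + 0.125e_H.
Substituting the second reaction function into the first: e_H = 121 + 0.5(29.125 + 0.125e_H), which gives 0.9375e_H = 135.5625 ⇒ e_H = 144.6.
Then e_O = 29.125 + 0.125·144.6 = 47.2.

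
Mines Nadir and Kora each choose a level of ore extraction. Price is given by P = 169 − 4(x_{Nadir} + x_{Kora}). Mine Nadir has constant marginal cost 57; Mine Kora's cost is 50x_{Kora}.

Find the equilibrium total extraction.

19.25

Mine Nadir's profit: π = x_{Nadir}(169 − 4(x_{Nadir} + x_{Kora})) − 57x_{Nadir}.
∂π/∂x_{Nadir} = 112 − 8x_{Nadir} − 4x_{Kora} = 0, so x_{Nadir} = 14 − 0.5x_{Kora}.
By the same steps for Kora: x_{Kora} = 14.875 − 0.5x_{Nadir}.
Plugging x_{Kora} into Nadir's best response: x_{Nadir} = 14 − 0.5(14.875 − 0.5x_{Nadir}) ⇒ 0.75x_{Nadir} = 6.5625, so x_{Nadir} = 8.75.
Then x_{Kora} = 14.875 − 0.5·8.75 = 10.5.
Total extraction: 8.75 + 10.5 = 19.25.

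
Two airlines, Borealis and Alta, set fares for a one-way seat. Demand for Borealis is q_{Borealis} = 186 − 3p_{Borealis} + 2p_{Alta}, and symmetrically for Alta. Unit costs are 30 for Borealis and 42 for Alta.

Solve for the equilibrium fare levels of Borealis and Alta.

71.25, 75.75

Borealis's profit: π = (p_{Borealis} − 30)(186 − 3p_{Borealis} + 2p_{Alta}).
∂π/∂p_{Borealis} = 276 − 6p_{Borealis} + 2p_{Alta} = 0 ⇒ p_{Borealis} = 46 + (1/3)p_{Alta}.
Similarly p_{Alta} = 52 + (1/3)p_{Borealis}.
Substituting the second reaction function into the first: p_{Borealis} = 46 + (1/3)(52 + (1/3)p_{Borealis}), which gives (8/9)p_{Borealis} = 190/3 ⇒ p_{Borealis} = 71.25.
Then p_{Alta} = 52 + (1/3)·71.25 = 75.75.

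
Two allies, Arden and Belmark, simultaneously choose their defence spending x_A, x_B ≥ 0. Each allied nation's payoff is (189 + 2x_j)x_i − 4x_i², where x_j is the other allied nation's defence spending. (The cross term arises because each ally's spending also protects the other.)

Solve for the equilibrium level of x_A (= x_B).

31.5

Arden's payoff is (189 + 2x_B)x_A − 4x_A².
∂π/∂x_A = 189 + 2x_B − 8x_A = 0, so x_A = 23.625 + 0.25x_B.
The game is symmetric, so in equilibrium x_B = x_A: the reaction function gives 0.75x_A = 23.625, hence x_A = 31.5.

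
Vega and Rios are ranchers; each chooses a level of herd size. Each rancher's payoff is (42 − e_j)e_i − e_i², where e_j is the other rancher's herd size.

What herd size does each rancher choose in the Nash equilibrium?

14

Vega's payoff is (42 − e_R)e_V − e_V².
∂π/∂e_V = 42 − e_R − 2e_V = 0, so e_V = 21 − 0.5e_R.
Setting e_V = e_R in the reaction function: e_V = 21 − 0.5e_V, so e_V = 21 / 1.5 = 14.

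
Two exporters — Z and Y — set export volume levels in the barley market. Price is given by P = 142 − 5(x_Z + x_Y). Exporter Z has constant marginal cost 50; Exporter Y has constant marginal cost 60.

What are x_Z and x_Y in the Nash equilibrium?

6.8, 4.8

Exporter Z's profit: π = x_Z(142 − 5(x_Z + x_Y)) − 50x_Z.
∂π/∂x_Z = 92 − 10x_Z − 5x_Y = 0, so x_Z = 9.2 − 0.5x_Y.
By the same steps for Y: x_Y = 8.2 − 0.5x_Z.
Plugging x_Y into Z's best response: x_Z = 9.2 − 0.5(8.2 − 0.5x_Z) ⇒ 0.75x_Z = 5.1, so x_Z = 6.8.
Then x_Y = 8.2 − 0.5·6.8 = 4.8.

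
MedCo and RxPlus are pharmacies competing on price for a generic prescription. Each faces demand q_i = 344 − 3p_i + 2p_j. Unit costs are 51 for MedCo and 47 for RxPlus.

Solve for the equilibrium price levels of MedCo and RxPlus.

123.5, 122

MedCo's profit: π = (p_{MedCo} − 51)(344 − 3p_{MedCo} + 2p_{RxPlus}).
∂π/∂p_{MedCo} = 497 − 6p_{MedCo} + 2p_{RxPlus} = 0 ⇒ p_{MedCo} = 497/6 + (1/3)p_{RxPlus}.
Similarly p_{RxPlus} = 485/6 + (1/3)p_{MedCo}.
Substituting the second reaction function into the first: p_{MedCo} = 497/6 + (1/3)(485/6 + (1/3)p_{MedCo}), which gives (8/9)p_{MedCo} = 988/9 ⇒ p_{MedCo} = 123.5.
Then p_{RxPlus} = 485/6 + (1/3)·123.5 = 122.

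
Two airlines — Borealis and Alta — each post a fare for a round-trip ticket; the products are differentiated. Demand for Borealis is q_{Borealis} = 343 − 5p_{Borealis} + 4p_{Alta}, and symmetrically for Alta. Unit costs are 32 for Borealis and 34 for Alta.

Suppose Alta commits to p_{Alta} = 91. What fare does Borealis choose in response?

Borealis's profit: π = (p_{Borealis} − 32)(343 − 5p_{Borealis} + 4p_{Alta}).
∂π/∂p_{Borealis} = 503 − 10p_{Borealis} + 4p_{Alta} = 0 ⇒ p_{Borealis} = 50.3 + 0.4p_{Alta}.
At p_{Alta} = 91: p_{Borealis} = 50.3 + 0.4·91 = 86.7.

86.7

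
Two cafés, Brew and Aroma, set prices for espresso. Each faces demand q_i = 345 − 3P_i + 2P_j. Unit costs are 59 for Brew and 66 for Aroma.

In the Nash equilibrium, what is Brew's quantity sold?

Brew's profit: π = (P_{Brew} − 59)(345 − 3P_{Brew} + 2P_{Aroma}).
∂π/∂P_{Brew} = 522 − 6P_{Brew} + 2P_{Aroma} = 0 ⇒ P_{Brew} = 87 + (1/3)P_{Aroma}.
Similarly P_{Aroma} = 90.5 + (1/3)P_{Brew}.
Plugging P_{Aroma} into Brew's best response: P_{Brew} = 87 + (1/3)(90.5 + (1/3)P_{Brew}) ⇒ (8/9)P_{Brew} = 703/6, so P_{Brew} = 131.8125.
Then P_{Aroma} = 90.5 + (1/3)·131.8125 = 134.4375.
q_{Brew} = 345 − 3·131.8125 + 2·134.4375 = 218.4375.

218.4375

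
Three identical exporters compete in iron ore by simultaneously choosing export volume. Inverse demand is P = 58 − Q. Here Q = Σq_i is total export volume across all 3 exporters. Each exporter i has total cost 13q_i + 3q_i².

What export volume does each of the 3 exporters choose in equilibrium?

A representative exporter's profit is π_i = q_i(58 − Q) − 13q_i − 3q_i², with Q = q_i + Σ_{j≠i} q_j.
First-order condition: 45 − 8q_i − Σ_{j≠i} q_j = 0.
With identical exporters, set every q_j = q: then 45 − 8q − 2q = 0, i.e. q = 45/10 = 4.5.

4.5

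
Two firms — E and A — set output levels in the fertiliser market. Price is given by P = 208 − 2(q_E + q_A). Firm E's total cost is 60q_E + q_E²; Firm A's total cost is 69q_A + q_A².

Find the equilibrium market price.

136.25

Firm E's profit: π = q_E(208 − 2(q_E + q_A)) − 60q_E − q_E².
∂π/∂q_E = 148 − 6q_E − 2q_A = 0, so q_E = 74/3 − (1/3)q_A.
By the same steps for A: q_A = 139/6 − (1/3)q_E.
Plugging q_A into E's best response: q_E = 74/3 − (1/3)(139/6 − (1/3)q_E) ⇒ (8/9)q_E = 305/18, so q_E = 19.0625.
Then q_A = 139/6 − (1/3)·19.0625 = 16.8125.
Equilibrium price: P = 208 − 2·35.875 = 136.25.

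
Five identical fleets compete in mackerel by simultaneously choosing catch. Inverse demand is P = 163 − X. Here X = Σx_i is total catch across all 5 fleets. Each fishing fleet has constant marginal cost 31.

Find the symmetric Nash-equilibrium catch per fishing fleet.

22

A representative fishing fleet's profit is π_i = x_i(163 − X) − 31x_i, with X = x_i + Σ_{j≠i} x_j.
First-order condition: 132 − 2x_i − Σ_{j≠i} x_j = 0.
With identical fishing fleets, set every x_j = x: then 132 − 2x − 4x = 0, i.e. x = 132/6 = 22.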